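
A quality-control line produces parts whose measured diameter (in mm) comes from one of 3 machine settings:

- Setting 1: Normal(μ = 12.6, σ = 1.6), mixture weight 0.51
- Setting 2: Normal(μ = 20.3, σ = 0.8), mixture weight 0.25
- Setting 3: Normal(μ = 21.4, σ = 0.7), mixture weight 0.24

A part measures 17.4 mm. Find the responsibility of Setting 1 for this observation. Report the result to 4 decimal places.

P(component k | x) = P(Z=k)·f_k(x) / marginal(x), where marginal(x) = Σ_j P(Z=j)·f_j(x).
Evaluate each component's likelihood at the observed value:
  f_1 = (1/(1.6·√(2π)))·exp(−(17.4−12.6)²/(2·1.6²)) = 0.249339·exp(-4.50000) = 0.00276991
  f_2 = (1/(0.8·√(2π)))·exp(−(17.4−20.3)²/(2·0.8²)) = 0.498678·exp(-6.57031) = 0.000698827
  f_3 = (1/(0.7·√(2π)))·exp(−(17.4−21.4)²/(2·0.7²)) = 0.569918·exp(-16.32653) = 4.6269e-08
Multiply by the mixture weights:
  P(Z=1)·f_1 = 0.51 × 0.00276991 = 0.00141265
  P(Z=2)·f_2 = 0.25 × 0.000698827 = 0.000174707
  P(Z=3)·f_3 = 0.24 × 4.6269e-08 = 1.11046e-08
Sum: 0.00141265 + 0.000174707 + 1.11046e-08 = 0.00158737
So the posterior for Setting 1 is 0.00141265 / 0.00158737 ≈ 0.8899.

0.8899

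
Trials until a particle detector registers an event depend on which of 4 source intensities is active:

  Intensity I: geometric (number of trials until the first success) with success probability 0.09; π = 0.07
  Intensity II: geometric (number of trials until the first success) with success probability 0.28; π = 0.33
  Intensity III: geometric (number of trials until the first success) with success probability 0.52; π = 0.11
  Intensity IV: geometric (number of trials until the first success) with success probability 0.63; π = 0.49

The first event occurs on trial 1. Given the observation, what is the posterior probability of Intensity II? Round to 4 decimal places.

By Bayes' theorem, P(k | x) = P(Z=k) f_k(x) / Σ_j P(Z=j) f_j(x).
Component likelihoods at x = 1:
  L_I = 0.09·(1−0.09)^0 = 0.09·1 = 0.09
  L_II = 0.28·(1−0.28)^0 = 0.28·1 = 0.28
  L_III = 0.52·(1−0.52)^0 = 0.52·1 = 0.52
  L_IV = 0.63·(1−0.63)^0 = 0.63·1 = 0.63
Unnormalised posteriors:
  P(Z=I)·L_I = 0.07 × 0.09 = 0.0063
  P(Z=II)·L_II = 0.33 × 0.28 = 0.0924
  P(Z=III)·L_III = 0.11 × 0.52 = 0.0572
  P(Z=IV)·L_IV = 0.49 × 0.63 = 0.3087
Denominator: 0.0063 + 0.0924 + 0.0572 + 0.3087 = 0.4646
Responsibility of Intensity II: 0.0924 / 0.4646 ≈ 0.1989

0.1989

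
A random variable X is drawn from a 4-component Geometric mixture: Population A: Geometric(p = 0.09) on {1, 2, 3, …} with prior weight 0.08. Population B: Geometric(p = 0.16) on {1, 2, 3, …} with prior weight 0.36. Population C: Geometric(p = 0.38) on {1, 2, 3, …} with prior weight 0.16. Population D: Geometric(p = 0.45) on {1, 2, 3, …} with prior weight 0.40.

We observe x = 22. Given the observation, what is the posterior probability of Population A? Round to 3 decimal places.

P(component k | x) = π_k·f_k(x) / marginal(x), where marginal(x) = Σ_j π_j·f_j(x).
Geometric probabilities:
  f_A = 0.09·(1−0.09)^21 = 0.09·0.137997 = 0.0124197
  f_B = 0.16·(1−0.16)^21 = 0.16·0.025696 = 0.00411136
  f_C = 0.38·(1−0.38)^21 = 0.38·4.36743e-05 = 1.65962e-05
  f_D = 0.45·(1−0.45)^21 = 0.45·3.52871e-06 = 1.58792e-06
Weight by the priors:
  π_A·f_A = 0.08 × 0.0124197 = 0.000993577
  π_B·f_B = 0.36 × 0.00411136 = 0.00148009
  π_C·f_C = 0.16 × 1.65962e-05 = 2.65539e-06
  π_D·f_D = 0.40 × 1.58792e-06 = 6.35169e-07
Denominator: 0.000993577 + 0.00148009 + 2.65539e-06 + 6.35169e-07 = 0.00247696
P(Population A | x) ≈ 0.401

0.401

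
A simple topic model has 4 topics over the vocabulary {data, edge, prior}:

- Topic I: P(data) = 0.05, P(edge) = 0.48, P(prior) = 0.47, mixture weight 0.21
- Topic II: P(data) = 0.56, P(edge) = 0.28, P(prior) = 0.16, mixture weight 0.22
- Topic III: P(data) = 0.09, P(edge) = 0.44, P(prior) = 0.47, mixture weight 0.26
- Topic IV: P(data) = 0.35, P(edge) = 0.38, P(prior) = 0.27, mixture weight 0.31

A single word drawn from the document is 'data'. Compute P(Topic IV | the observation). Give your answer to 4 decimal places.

0.4085

P(component k | x) = π_k·f_k(x) / marginal(x), where marginal(x) = Σ_j π_j·f_j(x).
Component likelihoods at x = 'data':
  f_I = 0.05
  f_II = 0.56
  f_III = 0.09
  f_IV = 0.35
Weight by the priors:
  π_I·f_I = 0.21 × 0.05 = 0.0105
  π_II·f_II = 0.22 × 0.56 = 0.1232
  π_III·f_III = 0.26 × 0.09 = 0.0234
  π_IV·f_IV = 0.31 × 0.35 = 0.1085
Normaliser: 0.0105 + 0.1232 + 0.0234 + 0.1085 = 0.2656
So the posterior for Topic IV is 0.1085 / 0.2656 ≈ 0.4085.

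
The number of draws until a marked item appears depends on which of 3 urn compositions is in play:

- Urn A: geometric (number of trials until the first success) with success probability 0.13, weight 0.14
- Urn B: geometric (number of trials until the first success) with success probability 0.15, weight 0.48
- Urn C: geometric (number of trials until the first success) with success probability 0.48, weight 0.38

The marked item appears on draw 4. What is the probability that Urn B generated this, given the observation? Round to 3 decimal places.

By Bayes' theorem, P(k | x) = π_k f_k(x) / Σ_j π_j f_j(x).
Component likelihoods at x = 4:
  p_A = 0.13·(1−0.13)^3 = 0.13·0.658503 = 0.0856054
  p_B = 0.15·(1−0.15)^3 = 0.15·0.614125 = 0.0921187
  p_C = 0.48·(1−0.48)^3 = 0.48·0.140608 = 0.0674918
Weight by the priors:
  π_A·p_A = 0.14 × 0.0856054 = 0.0119848
  π_B·p_B = 0.48 × 0.0921187 = 0.044217
  π_C·p_C = 0.38 × 0.0674918 = 0.0256469
Marginal: 0.0119848 + 0.044217 + 0.0256469 = 0.0818487
P(Urn B | the observation) ≈ 0.540

0.540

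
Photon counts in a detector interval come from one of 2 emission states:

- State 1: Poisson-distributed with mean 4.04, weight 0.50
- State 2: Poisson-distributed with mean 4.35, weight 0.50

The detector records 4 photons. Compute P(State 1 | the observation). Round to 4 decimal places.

0.5036

The responsibility of component k is π_k f_k(x) divided by Σ_j π_j f_j(x).
Evaluate each component's likelihood at the observed value:
  p_1 = 0.195328
  p_2 = 0.192559
Unnormalised posteriors:
  π_1·p_1 = 0.50 × 0.195328 = 0.097664
  π_2·p_2 = 0.50 × 0.192559 = 0.0962797
Marginal: 0.097664 + 0.0962797 = 0.193944
Responsibility of State 1: 0.097664 / 0.193944 ≈ 0.5036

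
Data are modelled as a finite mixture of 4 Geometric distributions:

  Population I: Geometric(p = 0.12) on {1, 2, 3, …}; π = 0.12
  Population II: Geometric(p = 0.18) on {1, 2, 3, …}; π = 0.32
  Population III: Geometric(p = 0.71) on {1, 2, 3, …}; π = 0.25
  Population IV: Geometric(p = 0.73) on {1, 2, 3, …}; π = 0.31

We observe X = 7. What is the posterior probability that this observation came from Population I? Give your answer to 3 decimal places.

By Bayes' theorem, P(k | x) = P(Z=k) f_k(x) / Σ_j P(Z=j) f_j(x).
Evaluate each component's likelihood at the observed value:
  L_I = 0.0557285
  L_II = 0.0547212
  L_III = 0.000422325
  L_IV = 0.000282817
Unnormalised posteriors:
  P(Z=I)·L_I = 0.12 × 0.0557285 = 0.00668742
  P(Z=II)·L_II = 0.32 × 0.0547212 = 0.0175108
  P(Z=III)·L_III = 0.25 × 0.000422325 = 0.000105581
  P(Z=IV)·L_IV = 0.31 × 0.000282817 = 8.76733e-05
Marginal: 0.00668742 + 0.0175108 + 0.000105581 + 8.76733e-05 = 0.0243915
So the posterior for Population I is 0.00668742 / 0.0243915 ≈ 0.274.

0.274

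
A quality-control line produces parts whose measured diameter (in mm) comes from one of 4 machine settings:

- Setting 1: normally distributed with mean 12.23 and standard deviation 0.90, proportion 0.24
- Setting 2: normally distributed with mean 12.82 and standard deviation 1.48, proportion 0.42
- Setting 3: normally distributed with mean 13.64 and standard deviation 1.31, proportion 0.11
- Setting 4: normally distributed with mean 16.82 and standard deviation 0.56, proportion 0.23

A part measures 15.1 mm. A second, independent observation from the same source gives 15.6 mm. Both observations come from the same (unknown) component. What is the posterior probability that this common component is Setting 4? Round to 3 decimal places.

Apply Bayes' rule: the posterior for each component is proportional to its prior times its likelihood at x.
Since both observations come from the same component, the likelihood for component k is f_k(x₁)·f_k(x₂).
  p_1 = [0.0027447] × [0.000400014] = 1.09792e-06
  p_2 = [0.0822812] × [0.0461835] = 0.00380003
  p_3 = [0.16365] × [0.0994353] = 0.0162726
  p_4 = [0.00637127] × [0.0663901] = 0.000422989
Prior × likelihood for each component:
  w_1·p_1 = 0.24 × 1.09792e-06 = 2.635e-07
  w_2·p_2 = 0.42 × 0.00380003 = 0.00159601
  w_3·p_3 = 0.11 × 0.0162726 = 0.00178999
  w_4·p_4 = 0.23 × 0.000422989 = 9.72876e-05
Marginal: 2.635e-07 + 0.00159601 + 0.00178999 + 9.72876e-05 = 0.00348355
P(Setting 4 | x₁,x₂) ≈ 0.028

0.028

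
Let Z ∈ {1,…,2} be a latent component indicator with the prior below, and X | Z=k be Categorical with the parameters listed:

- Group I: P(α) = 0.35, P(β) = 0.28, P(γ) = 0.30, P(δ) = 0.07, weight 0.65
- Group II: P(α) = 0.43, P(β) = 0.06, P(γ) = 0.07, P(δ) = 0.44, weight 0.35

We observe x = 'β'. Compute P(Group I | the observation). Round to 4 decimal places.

Apply Bayes' rule: the posterior for each component is proportional to its prior times its likelihood at x.
Categorical probabilities:
  p_I = 0.28
  p_II = 0.06
Prior × likelihood for each component:
  π_I·p_I = 0.65 × 0.28 = 0.182
  π_II·p_II = 0.35 × 0.06 = 0.021
Evidence: 0.182 + 0.021 = 0.203
Responsibility of Group I: 0.182 / 0.203 ≈ 0.8966

0.8966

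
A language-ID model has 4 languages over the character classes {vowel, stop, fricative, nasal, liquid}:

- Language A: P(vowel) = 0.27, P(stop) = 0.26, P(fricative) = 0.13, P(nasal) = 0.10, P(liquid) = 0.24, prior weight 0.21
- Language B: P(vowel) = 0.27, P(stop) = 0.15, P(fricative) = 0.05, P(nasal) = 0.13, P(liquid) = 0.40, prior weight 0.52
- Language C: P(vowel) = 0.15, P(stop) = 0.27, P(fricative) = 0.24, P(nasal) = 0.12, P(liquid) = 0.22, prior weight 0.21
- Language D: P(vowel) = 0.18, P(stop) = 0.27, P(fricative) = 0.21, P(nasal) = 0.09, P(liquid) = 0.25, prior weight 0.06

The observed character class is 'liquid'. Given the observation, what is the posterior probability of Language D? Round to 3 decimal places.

0.047

Posterior ∝ prior × likelihood, so P(k | x) ∝ P(Z=k) f_k(x); normalise over all components.
Evaluate each component's likelihood at the observed value:
  L_A = P(liquid | comp) = 0.24
  L_B = P(liquid | comp) = 0.40
  L_C = P(liquid | comp) = 0.22
  L_D = P(liquid | comp) = 0.25
Multiply by the mixture weights:
  P(Z=A)·L_A = 0.21 × 0.24 = 0.0504
  P(Z=B)·L_B = 0.52 × 0.4 = 0.208
  P(Z=C)·L_C = 0.21 × 0.22 = 0.0462
  P(Z=D)·L_D = 0.06 × 0.25 = 0.015
Evidence: 0.0504 + 0.208 + 0.0462 + 0.015 = 0.3196
P(Language D | x) = 0.015 / 0.3196 ≈ 0.047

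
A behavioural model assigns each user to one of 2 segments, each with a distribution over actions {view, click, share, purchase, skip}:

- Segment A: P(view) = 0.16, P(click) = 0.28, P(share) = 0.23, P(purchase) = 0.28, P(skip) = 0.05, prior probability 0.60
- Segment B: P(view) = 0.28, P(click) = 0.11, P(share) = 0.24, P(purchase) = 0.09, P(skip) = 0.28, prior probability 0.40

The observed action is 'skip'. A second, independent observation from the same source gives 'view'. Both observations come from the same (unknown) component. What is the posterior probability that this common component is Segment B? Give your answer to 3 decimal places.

Posterior ∝ prior × likelihood, so P(k | x) ∝ π_k f_k(x); normalise over all components.
Since both observations come from the same component, the likelihood for component k is f_k(x₁)·f_k(x₂).
  p_A = [P(skip | comp) = 0.05] × [0.16] = 0.008
  p_B = [P(skip | comp) = 0.28] × [0.28] = 0.0784
Multiply by the mixture weights:
  π_A·p_A = 0.60 × 0.008 = 0.0048
  π_B·p_B = 0.40 × 0.0784 = 0.03136
Evidence: 0.0048 + 0.03136 = 0.03616
P(Segment B | x₁, x₂) = 0.03136 / 0.03616 ≈ 0.867

0.867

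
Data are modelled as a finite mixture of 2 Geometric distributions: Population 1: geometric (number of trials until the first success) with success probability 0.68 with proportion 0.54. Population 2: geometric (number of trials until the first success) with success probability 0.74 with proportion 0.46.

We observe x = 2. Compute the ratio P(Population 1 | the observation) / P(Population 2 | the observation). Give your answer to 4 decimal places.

1.3277

Since P(k|x) ∝ P(Z=k) f_k(x), the posterior odds are P(Z=i) f_i(x) / (P(Z=j) f_j(x)).
Component likelihoods at x = 2:
  L_1 = 0.68·(1−0.68)^1 = 0.68·0.32 = 0.2176
  L_2 = 0.74·(1−0.74)^1 = 0.74·0.26 = 0.1924
0.117504 / 0.088504 ≈ 1.3277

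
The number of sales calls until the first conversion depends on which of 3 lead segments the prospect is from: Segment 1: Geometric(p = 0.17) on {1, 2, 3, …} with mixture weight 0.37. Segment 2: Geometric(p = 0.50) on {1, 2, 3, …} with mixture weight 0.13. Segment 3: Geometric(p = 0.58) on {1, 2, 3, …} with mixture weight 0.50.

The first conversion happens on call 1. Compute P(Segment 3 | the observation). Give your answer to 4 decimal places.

0.6939

P(component k | x) = π_k·f_k(x) / marginal(x), where marginal(x) = Σ_j π_j·f_j(x).
Component likelihoods at x = 1:
  p_1 = 0.17
  p_2 = 0.5
  p_3 = 0.58
Weight by the priors:
  π_1·p_1 = 0.37 × 0.17 = 0.0629
  π_2·p_2 = 0.13 × 0.5 = 0.065
  π_3·p_3 = 0.50 × 0.58 = 0.29
Sum: 0.0629 + 0.065 + 0.29 = 0.4179
So the posterior for Segment 3 is 0.29 / 0.4179 ≈ 0.6939.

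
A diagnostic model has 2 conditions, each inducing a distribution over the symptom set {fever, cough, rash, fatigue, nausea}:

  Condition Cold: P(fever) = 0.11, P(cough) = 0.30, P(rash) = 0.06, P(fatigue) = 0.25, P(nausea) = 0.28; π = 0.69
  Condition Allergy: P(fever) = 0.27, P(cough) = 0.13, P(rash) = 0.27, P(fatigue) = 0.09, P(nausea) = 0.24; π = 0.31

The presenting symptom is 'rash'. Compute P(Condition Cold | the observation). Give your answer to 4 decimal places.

Posterior ∝ prior × likelihood, so P(k | x) ∝ π_k f_k(x); normalise over all components.
Categorical probabilities:
  p_Cold = P(rash | comp) = 0.06
  p_Allergy = P(rash | comp) = 0.27
Multiply by the mixture weights:
  π_Cold·p_Cold = 0.69 × 0.06 = 0.0414
  π_Allergy·p_Allergy = 0.31 × 0.27 = 0.0837
Marginal: 0.0414 + 0.0837 = 0.1251
So the posterior for Condition Cold is 0.0414 / 0.1251 ≈ 0.3309.

0.3309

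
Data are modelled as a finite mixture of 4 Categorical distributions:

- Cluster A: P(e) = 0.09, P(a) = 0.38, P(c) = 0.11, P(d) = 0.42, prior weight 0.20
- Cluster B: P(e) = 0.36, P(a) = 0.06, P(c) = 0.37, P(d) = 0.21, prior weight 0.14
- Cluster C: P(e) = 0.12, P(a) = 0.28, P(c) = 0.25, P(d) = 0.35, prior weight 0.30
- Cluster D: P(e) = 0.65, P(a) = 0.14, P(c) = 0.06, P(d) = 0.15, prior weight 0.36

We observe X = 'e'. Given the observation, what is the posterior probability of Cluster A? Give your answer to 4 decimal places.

0.0532

By Bayes' theorem, P(k | x) = π_k f_k(x) / Σ_j π_j f_j(x).
Component likelihoods at x = 'e':
  f_A = P(e | comp) = 0.09
  f_B = P(e | comp) = 0.36
  f_C = P(e | comp) = 0.12
  f_D = P(e | comp) = 0.65
Unnormalised posteriors:
  π_A·f_A = 0.20 × 0.09 = 0.018
  π_B·f_B = 0.14 × 0.36 = 0.0504
  π_C·f_C = 0.30 × 0.12 = 0.036
  π_D·f_D = 0.36 × 0.65 = 0.234
Sum: 0.018 + 0.0504 + 0.036 + 0.234 = 0.3384
P(Cluster A | 'e') ≈ 0.0532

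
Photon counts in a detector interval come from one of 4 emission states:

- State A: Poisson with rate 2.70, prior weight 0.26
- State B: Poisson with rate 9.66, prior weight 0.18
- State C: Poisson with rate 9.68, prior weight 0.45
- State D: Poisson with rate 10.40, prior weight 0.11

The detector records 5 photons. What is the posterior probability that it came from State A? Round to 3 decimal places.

0.400

Apply Bayes' rule: the posterior for each component is proportional to its prior times its likelihood at x.
Evaluate each component's likelihood at the observed value:
  L_A = e^(−2.70)·2.70^5/5! = 0.0803605
  L_B = e^(−9.66)·9.66^5/5! = 0.0447115
  L_C = e^(−9.68)·9.68^5/5! = 0.0442818
  L_D = e^(−10.40)·10.40^5/5! = 0.0308548
Weight by the priors:
  π_A·L_A = 0.26 × 0.0803605 = 0.0208937
  π_B·L_B = 0.18 × 0.0447115 = 0.00804808
  π_C·L_C = 0.45 × 0.0442818 = 0.0199268
  π_D·L_D = 0.11 × 0.0308548 = 0.00339403
Marginal: 0.0208937 + 0.00804808 + 0.0199268 + 0.00339403 = 0.0522626
So the posterior for State A is 0.0208937 / 0.0522626 ≈ 0.400.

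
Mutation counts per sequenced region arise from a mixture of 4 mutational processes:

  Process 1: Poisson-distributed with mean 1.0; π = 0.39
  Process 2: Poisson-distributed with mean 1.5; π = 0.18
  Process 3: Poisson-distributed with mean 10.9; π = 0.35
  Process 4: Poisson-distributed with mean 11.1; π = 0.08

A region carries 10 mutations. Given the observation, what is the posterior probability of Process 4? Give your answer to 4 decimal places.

0.1833

Posterior ∝ prior × likelihood, so P(k | x) ∝ P(Z=k) f_k(x); normalise over all components.
Component likelihoods at x = 10 mutations:
  p_1 = 1.01378e-07
  p_2 = 3.54575e-06
  p_3 = 0.120418
  p_4 = 0.118249
Unnormalised posteriors:
  P(Z=1)·p_1 = 0.39 × 1.01378e-07 = 3.95373e-08
  P(Z=2)·p_2 = 0.18 × 3.54575e-06 = 6.38235e-07
  P(Z=3)·p_3 = 0.35 × 0.120418 = 0.0421464
  P(Z=4)·p_4 = 0.08 × 0.118249 = 0.00945993
Evidence: 3.95373e-08 + 6.38235e-07 + 0.0421464 + 0.00945993 = 0.051607
Responsibility of Process 4: 0.00945993 / 0.051607 ≈ 0.1833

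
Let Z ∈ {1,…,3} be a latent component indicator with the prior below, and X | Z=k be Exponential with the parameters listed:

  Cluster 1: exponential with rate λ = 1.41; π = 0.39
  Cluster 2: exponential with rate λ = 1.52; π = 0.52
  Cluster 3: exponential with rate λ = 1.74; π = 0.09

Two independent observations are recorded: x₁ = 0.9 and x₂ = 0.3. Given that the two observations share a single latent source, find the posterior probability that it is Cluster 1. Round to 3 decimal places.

By Bayes' theorem, P(k | x) = P(Z=k) f_k(x) / Σ_j P(Z=j) f_j(x).
Since both observations come from the same component, the likelihood for component k is f_k(x₁)·f_k(x₂).
  f_1 = [1.41·e^(−1.41·0.9) = 1.41·e^(−1.2690) = 0.396369] × [0.923661] = 0.36611
  f_2 = [1.52·e^(−1.52·0.9) = 1.52·e^(−1.3680) = 0.387016] × [0.963397] = 0.37285
  f_3 = [1.74·e^(−1.74·0.9) = 1.74·e^(−1.5660) = 0.36345] × [1.0324] = 0.375225
Unnormalised posteriors:
  P(Z=1)·f_1 = 0.39 × 0.36611 = 0.142783
  P(Z=2)·f_2 = 0.52 × 0.37285 = 0.193882
  P(Z=3)·f_3 = 0.09 × 0.375225 = 0.0337702
Normaliser: 0.142783 + 0.193882 + 0.0337702 = 0.370435
So the posterior for Cluster 1 is 0.142783 / 0.370435 ≈ 0.385.

0.385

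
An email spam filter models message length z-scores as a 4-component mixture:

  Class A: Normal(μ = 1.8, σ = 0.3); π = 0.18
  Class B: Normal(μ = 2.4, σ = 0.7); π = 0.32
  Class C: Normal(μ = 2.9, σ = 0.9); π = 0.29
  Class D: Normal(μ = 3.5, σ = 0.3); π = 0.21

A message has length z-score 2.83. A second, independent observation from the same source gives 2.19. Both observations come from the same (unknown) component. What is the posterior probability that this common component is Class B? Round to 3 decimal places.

Posterior ∝ prior × likelihood, so P(k | x) ∝ π_k f_k(x); normalise over all components.
Since both observations come from the same component, the likelihood for component k is f_k(x₁)·f_k(x₂).
  f_A = [(1/(0.3·√(2π)))·exp(−(2.83−1.8)²/(2·0.3²)) = 1.329808·exp(-5.89389) = 0.00366527] × [0.571229] = 0.0020937
  f_B = [(1/(0.7·√(2π)))·exp(−(2.83−2.4)²/(2·0.7²)) = 0.569918·exp(-0.18867) = 0.471924] × [0.54484] = 0.257123
  f_C = [(1/(0.9·√(2π)))·exp(−(2.83−2.9)²/(2·0.9²)) = 0.443269·exp(-0.00302) = 0.44193] × [0.324733] = 0.14351
  f_D = [(1/(0.3·√(2π)))·exp(−(2.83−3.5)²/(2·0.3²)) = 1.329808·exp(-2.49389) = 0.109826] × [9.62218e-05] = 1.05677e-05
Unnormalised posteriors:
  π_A·f_A = 0.18 × 0.0020937 = 0.000376867
  π_B·f_B = 0.32 × 0.257123 = 0.0822794
  π_C·f_C = 0.29 × 0.14351 = 0.0416178
  π_D·f_D = 0.21 × 1.05677e-05 = 2.21922e-06
Evidence: 0.000376867 + 0.0822794 + 0.0416178 + 2.21922e-06 = 0.124276
So the posterior for Class B is 0.0822794 / 0.124276 ≈ 0.662.

0.662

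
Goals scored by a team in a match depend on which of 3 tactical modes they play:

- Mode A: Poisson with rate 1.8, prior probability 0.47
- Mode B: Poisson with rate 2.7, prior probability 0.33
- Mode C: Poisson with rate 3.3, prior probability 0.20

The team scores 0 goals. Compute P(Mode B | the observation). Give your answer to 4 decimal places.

0.2068

Posterior ∝ prior × likelihood, so P(k | x) ∝ P(Z=k) f_k(x); normalise over all components.
Component likelihoods at x = 0 goals:
  p_A = e^(−1.8)·1.8^0/0! = 0.165299
  p_B = e^(−2.7)·2.7^0/0! = 0.0672055
  p_C = e^(−3.3)·3.3^0/0! = 0.0368832
Prior × likelihood for each component:
  P(Z=A)·p_A = 0.47 × 0.165299 = 0.0776905
  P(Z=B)·p_B = 0.33 × 0.0672055 = 0.0221778
  P(Z=C)·p_C = 0.20 × 0.0368832 = 0.00737663
Sum: 0.0776905 + 0.0221778 + 0.00737663 = 0.107245
P(Mode B | data) ≈ 0.2068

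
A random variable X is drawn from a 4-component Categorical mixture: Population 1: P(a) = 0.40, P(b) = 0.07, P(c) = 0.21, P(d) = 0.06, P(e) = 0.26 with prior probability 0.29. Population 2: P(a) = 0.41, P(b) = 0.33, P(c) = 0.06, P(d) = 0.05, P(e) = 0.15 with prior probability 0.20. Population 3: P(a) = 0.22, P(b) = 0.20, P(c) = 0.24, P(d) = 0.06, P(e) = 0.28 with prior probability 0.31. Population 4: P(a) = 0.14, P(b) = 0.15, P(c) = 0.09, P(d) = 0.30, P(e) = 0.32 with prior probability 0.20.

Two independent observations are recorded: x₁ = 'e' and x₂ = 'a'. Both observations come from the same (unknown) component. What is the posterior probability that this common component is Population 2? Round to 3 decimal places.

The responsibility of component k is w_k f_k(x) divided by Σ_j w_j f_j(x).
Since both observations come from the same component, the likelihood for component k is f_k(x₁)·f_k(x₂).
  p_1 = [P(e | comp) = 0.26] × [0.4] = 0.104
  p_2 = [P(e | comp) = 0.15] × [0.41] = 0.0615
  p_3 = [P(e | comp) = 0.28] × [0.22] = 0.0616
  p_4 = [P(e | comp) = 0.32] × [0.14] = 0.0448
Prior × likelihood for each component:
  w_1·p_1 = 0.29 × 0.104 = 0.03016
  w_2·p_2 = 0.20 × 0.0615 = 0.0123
  w_3·p_3 = 0.31 × 0.0616 = 0.019096
  w_4·p_4 = 0.20 × 0.0448 = 0.00896
Denominator: 0.03016 + 0.0123 + 0.019096 + 0.00896 = 0.070516
So the posterior for Population 2 is 0.0123 / 0.070516 ≈ 0.174.

0.174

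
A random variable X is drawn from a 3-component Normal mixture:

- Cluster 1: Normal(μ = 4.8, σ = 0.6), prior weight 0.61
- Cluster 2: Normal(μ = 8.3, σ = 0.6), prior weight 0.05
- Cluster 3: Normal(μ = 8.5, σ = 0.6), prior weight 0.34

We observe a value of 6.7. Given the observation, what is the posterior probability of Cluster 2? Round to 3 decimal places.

0.154

Apply Bayes' rule: the posterior for each component is proportional to its prior times its likelihood at x.
Evaluate each component's likelihood at the observed value:
  f_1 = (1/(0.6·√(2π)))·exp(−(6.7−4.8)²/(2·0.6²)) = 0.664904·exp(-5.01389) = 0.00441829
  f_2 = (1/(0.6·√(2π)))·exp(−(6.7−8.3)²/(2·0.6²)) = 0.664904·exp(-3.55556) = 0.0189933
  f_3 = (1/(0.6·√(2π)))·exp(−(6.7−8.5)²/(2·0.6²)) = 0.664904·exp(-4.50000) = 0.00738641
Prior × likelihood for each component:
  π_1·f_1 = 0.61 × 0.00441829 = 0.00269516
  π_2·f_2 = 0.05 × 0.0189933 = 0.000949666
  π_3·f_3 = 0.34 × 0.00738641 = 0.00251138
Sum: 0.00269516 + 0.000949666 + 0.00251138 = 0.00615621
P(Cluster 2 | x) = 0.000949666 / 0.00615621 ≈ 0.154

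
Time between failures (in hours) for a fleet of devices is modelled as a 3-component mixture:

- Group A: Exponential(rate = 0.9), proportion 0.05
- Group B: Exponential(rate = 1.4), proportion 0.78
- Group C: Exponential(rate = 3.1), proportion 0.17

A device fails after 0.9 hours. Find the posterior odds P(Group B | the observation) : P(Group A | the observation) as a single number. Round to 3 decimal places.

Since P(k|x) ∝ π_k f_k(x), the posterior odds are π_i f_i(x) / (π_j f_j(x)).
Evaluate each component's likelihood at the observed value:
  p_A = 0.9·e^(−0.9·0.9) = 0.9·e^(−0.8100) = 0.400372
  p_B = 1.4·e^(−1.4·0.9) = 1.4·e^(−1.2600) = 0.397116
  p_C = 3.1·e^(−3.1·0.9) = 3.1·e^(−2.7900) = 0.190406
0.30975 / 0.0200186 ≈ 15.473

15.473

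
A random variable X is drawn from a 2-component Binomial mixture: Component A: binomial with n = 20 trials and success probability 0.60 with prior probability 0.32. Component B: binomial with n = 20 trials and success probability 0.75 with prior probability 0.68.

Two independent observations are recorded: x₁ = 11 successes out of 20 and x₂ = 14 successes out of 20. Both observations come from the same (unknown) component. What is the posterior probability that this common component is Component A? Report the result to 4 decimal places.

0.6721

Posterior ∝ prior × likelihood, so P(k | x) ∝ π_k f_k(x); normalise over all components.
Since both observations come from the same component, the likelihood for component k is f_k(x₁)·f_k(x₂).
  p_A = [0.159738] × [0.124412] = 0.0198733
  p_B = [0.0270608] × [0.168609] = 0.00456269
Prior × likelihood for each component:
  π_A·p_A = 0.32 × 0.0198733 = 0.00635947
  π_B·p_B = 0.68 × 0.00456269 = 0.00310263
Marginal: 0.00635947 + 0.00310263 = 0.0094621
So the posterior for Component A is 0.00635947 / 0.0094621 ≈ 0.6721.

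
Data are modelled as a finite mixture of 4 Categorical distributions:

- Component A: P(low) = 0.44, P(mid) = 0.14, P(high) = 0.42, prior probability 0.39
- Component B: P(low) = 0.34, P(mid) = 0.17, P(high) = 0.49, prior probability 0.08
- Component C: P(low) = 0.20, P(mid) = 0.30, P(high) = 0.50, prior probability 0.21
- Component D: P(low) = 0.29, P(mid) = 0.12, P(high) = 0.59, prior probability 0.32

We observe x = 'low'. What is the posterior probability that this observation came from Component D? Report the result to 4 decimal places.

0.2782

By Bayes' theorem, P(k | x) = P(Z=k) f_k(x) / Σ_j P(Z=j) f_j(x).
Evaluate each component's likelihood at the observed value:
  p_A = P(low | comp) = 0.44
  p_B = P(low | comp) = 0.34
  p_C = P(low | comp) = 0.20
  p_D = P(low | comp) = 0.29
Prior × likelihood for each component:
  P(Z=A)·p_A = 0.39 × 0.44 = 0.1716
  P(Z=B)·p_B = 0.08 × 0.34 = 0.0272
  P(Z=C)·p_C = 0.21 × 0.2 = 0.042
  P(Z=D)·p_D = 0.32 × 0.29 = 0.0928
Marginal: 0.1716 + 0.0272 + 0.042 + 0.0928 = 0.3336
P(Component D | data) ≈ 0.2782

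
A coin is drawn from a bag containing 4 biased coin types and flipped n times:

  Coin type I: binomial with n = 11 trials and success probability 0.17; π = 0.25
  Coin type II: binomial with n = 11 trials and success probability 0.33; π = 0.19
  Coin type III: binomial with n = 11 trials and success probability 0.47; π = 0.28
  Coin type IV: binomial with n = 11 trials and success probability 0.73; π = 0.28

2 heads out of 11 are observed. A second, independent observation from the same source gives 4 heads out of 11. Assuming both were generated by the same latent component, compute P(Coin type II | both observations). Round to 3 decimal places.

P(component k | x) = π_k·f_k(x) / marginal(x), where marginal(x) = Σ_j π_j·f_j(x).
Since both observations come from the same component, the likelihood for component k is f_k(x₁)·f_k(x₂).
  L_I = [C(11,2)·0.17^2·0.83^9 = 55·0.0289·0.18694 = 0.297142] × [0.0747922] = 0.0222239
  L_II = [C(11,2)·0.33^2·0.67^9 = 55·0.1089·0.0272065 = 0.162954] × [0.237188] = 0.0386507
  L_III = [C(11,2)·0.47^2·0.53^9 = 55·0.2209·0.00329976 = 0.0400905] × [0.189163] = 0.00758364
  L_IV = [C(11,2)·0.73^2·0.27^9 = 55·0.5329·7.6256e-06 = 0.000223502] × [0.00980284] = 2.19096e-06
Weight by the priors:
  π_I·L_I = 0.25 × 0.0222239 = 0.00555597
  π_II·L_II = 0.19 × 0.0386507 = 0.00734363
  π_III·L_III = 0.28 × 0.00758364 = 0.00212342
  π_IV·L_IV = 0.28 × 2.19096e-06 = 6.13468e-07
Evidence: 0.00555597 + 0.00734363 + 0.00212342 + 6.13468e-07 = 0.0150236
P(Coin type II | data) ≈ 0.489

0.489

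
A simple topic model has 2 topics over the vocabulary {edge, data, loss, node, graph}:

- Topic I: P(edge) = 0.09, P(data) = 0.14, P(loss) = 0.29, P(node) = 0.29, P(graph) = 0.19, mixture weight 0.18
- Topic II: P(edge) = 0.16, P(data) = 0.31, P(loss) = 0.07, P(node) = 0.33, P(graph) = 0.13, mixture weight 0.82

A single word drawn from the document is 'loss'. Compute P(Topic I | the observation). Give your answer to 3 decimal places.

P(component k | x) = π_k·f_k(x) / marginal(x), where marginal(x) = Σ_j π_j·f_j(x).
Evaluate each component's likelihood at the observed value:
  L_I = P(loss | comp) = 0.29
  L_II = P(loss | comp) = 0.07
Weight by the priors:
  π_I·L_I = 0.18 × 0.29 = 0.0522
  π_II·L_II = 0.82 × 0.07 = 0.0574
Evidence: 0.0522 + 0.0574 = 0.1096
P(Topic I | 'loss') ≈ 0.476

0.476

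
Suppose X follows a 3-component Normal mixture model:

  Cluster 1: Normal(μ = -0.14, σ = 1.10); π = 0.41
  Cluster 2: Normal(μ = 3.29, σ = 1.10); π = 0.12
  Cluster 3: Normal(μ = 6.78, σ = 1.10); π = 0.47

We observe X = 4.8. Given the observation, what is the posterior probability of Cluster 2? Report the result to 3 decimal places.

Posterior ∝ prior × likelihood, so P(k | x) ∝ w_k f_k(x); normalise over all components.
Component likelihoods at x = 4.8:
  p_1 = (1/(1.10·√(2π)))·exp(−(4.8−-0.14)²/(2·1.10²)) = 0.362675·exp(-10.08413) = 1.51368e-05
  p_2 = (1/(1.10·√(2π)))·exp(−(4.8−3.29)²/(2·1.10²)) = 0.362675·exp(-0.94219) = 0.141361
  p_3 = (1/(1.10·√(2π)))·exp(−(4.8−6.78)²/(2·1.10²)) = 0.362675·exp(-1.62000) = 0.0717729
Weight by the priors:
  w_1·p_1 = 0.41 × 1.51368e-05 = 6.20609e-06
  w_2·p_2 = 0.12 × 0.141361 = 0.0169633
  w_3·p_3 = 0.47 × 0.0717729 = 0.0337332
Marginal: 6.20609e-06 + 0.0169633 + 0.0337332 = 0.0507028
P(Cluster 2 | 4.8) = 0.0169633 / 0.0507028 ≈ 0.335

0.335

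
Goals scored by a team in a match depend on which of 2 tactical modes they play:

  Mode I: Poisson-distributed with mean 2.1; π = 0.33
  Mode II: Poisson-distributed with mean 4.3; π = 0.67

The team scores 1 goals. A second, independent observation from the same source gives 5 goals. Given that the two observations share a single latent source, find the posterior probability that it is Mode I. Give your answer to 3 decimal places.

By Bayes' theorem, P(k | x) = π_k f_k(x) / Σ_j π_j f_j(x).
Since both observations come from the same component, the likelihood for component k is f_k(x₁)·f_k(x₂).
  f_I = [e^(−2.1)·2.1^1/1! = 0.257158] × [0.041677] = 0.0107176
  f_II = [e^(−4.3)·4.3^1/1! = 0.0583448] × [0.166224] = 0.00969833
Unnormalised posteriors:
  π_I·f_I = 0.33 × 0.0107176 = 0.00353681
  π_II·f_II = 0.67 × 0.00969833 = 0.00649788
Evidence: 0.00353681 + 0.00649788 = 0.0100347
Responsibility of Mode I: 0.00353681 / 0.0100347 ≈ 0.352

0.352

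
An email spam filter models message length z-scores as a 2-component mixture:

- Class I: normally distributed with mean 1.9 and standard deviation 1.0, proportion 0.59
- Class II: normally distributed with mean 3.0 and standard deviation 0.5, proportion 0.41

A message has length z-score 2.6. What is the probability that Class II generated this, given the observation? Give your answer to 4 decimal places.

0.5632

The responsibility of component k is π_k f_k(x) divided by Σ_j π_j f_j(x).
Normal densities:
  p_I = 0.312254
  p_II = 0.579383
Weight by the priors:
  π_I·p_I = 0.59 × 0.312254 = 0.18423
  π_II·p_II = 0.41 × 0.579383 = 0.237547
Sum: 0.18423 + 0.237547 = 0.421777
So the posterior for Class II is 0.237547 / 0.421777 ≈ 0.5632.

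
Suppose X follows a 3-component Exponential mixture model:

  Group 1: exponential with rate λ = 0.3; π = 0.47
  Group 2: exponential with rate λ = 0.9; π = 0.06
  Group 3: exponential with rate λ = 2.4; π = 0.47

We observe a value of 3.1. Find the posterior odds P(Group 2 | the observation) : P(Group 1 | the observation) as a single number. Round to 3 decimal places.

0.060

The posterior odds equal the prior odds times the likelihood ratio: (P(Z=i)/P(Z=j))·(f_i(x)/f_j(x)).
Evaluate each component's likelihood at the observed value:
  L_1 = 0.3·e^(−0.3·3.1) = 0.3·e^(−0.9300) = 0.118366
  L_2 = 0.9·e^(−0.9·3.1) = 0.9·e^(−2.7900) = 0.0552791
  L_3 = 2.4·e^(−2.4·3.1) = 2.4·e^(−7.4400) = 0.00140948
0.00331675 / 0.0556321 ≈ 0.060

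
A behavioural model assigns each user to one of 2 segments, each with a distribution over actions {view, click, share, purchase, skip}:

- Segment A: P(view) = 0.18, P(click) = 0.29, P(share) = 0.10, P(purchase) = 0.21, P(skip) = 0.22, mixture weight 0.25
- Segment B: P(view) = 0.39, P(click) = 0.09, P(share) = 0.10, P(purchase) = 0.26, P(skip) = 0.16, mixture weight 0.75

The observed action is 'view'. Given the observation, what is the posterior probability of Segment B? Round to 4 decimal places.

0.8667

Posterior ∝ prior × likelihood, so P(k | x) ∝ P(Z=k) f_k(x); normalise over all components.
Categorical probabilities:
  L_A = P(view | comp) = 0.18
  L_B = P(view | comp) = 0.39
Weight by the priors:
  P(Z=A)·L_A = 0.25 × 0.18 = 0.045
  P(Z=B)·L_B = 0.75 × 0.39 = 0.2925
Sum: 0.045 + 0.2925 = 0.3375
P(Segment B | data) ≈ 0.8667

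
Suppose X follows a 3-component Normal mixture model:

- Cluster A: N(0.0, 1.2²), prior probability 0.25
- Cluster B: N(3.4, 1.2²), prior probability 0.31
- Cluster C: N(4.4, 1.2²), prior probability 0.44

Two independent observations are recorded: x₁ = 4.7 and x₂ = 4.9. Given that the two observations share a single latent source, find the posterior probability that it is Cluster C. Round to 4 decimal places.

0.8320

P(component k | x) = π_k·f_k(x) / marginal(x), where marginal(x) = Σ_j π_j·f_j(x).
Since both observations come from the same component, the likelihood for component k is f_k(x₁)·f_k(x₂).
  L_A = [0.000155106] × [7.96343e-05] = 1.23518e-08
  L_B = [0.184877] × [0.152208] = 0.0281396
  L_C = [0.322223] × [0.30481] = 0.098217
Unnormalised posteriors:
  π_A·L_A = 0.25 × 1.23518e-08 = 3.08795e-09
  π_B·L_B = 0.31 × 0.0281396 = 0.00872329
  π_C·L_C = 0.44 × 0.098217 = 0.0432155
Evidence: 3.08795e-09 + 0.00872329 + 0.0432155 = 0.0519388
So the posterior for Cluster C is 0.0432155 / 0.0519388 ≈ 0.8320.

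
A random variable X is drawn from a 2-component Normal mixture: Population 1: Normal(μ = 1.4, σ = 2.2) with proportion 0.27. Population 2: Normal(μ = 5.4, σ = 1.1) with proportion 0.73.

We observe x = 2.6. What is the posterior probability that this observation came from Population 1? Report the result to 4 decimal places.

The responsibility of component k is w_k f_k(x) divided by Σ_j w_j f_j(x).
Evaluate each component's likelihood at the observed value:
  L_1 = 0.156272
  L_2 = 0.0142085
Weight by the priors:
  w_1·L_1 = 0.27 × 0.156272 = 0.0421935
  w_2·L_2 = 0.73 × 0.0142085 = 0.0103722
Evidence: 0.0421935 + 0.0103722 = 0.0525657
P(Population 1 | data) ≈ 0.8027

0.8027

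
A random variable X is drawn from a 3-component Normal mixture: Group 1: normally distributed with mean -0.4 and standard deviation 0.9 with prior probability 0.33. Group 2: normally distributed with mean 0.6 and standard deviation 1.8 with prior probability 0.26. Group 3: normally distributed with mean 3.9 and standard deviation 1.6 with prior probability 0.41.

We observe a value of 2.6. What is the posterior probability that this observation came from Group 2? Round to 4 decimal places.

0.2956

P(component k | x) = π_k·f_k(x) / marginal(x), where marginal(x) = Σ_j π_j·f_j(x).
Evaluate each component's likelihood at the observed value:
  p_1 = (1/(0.9·√(2π)))·exp(−(2.6−-0.4)²/(2·0.9²)) = 0.443269·exp(-5.55556) = 0.00171364
  p_2 = (1/(1.8·√(2π)))·exp(−(2.6−0.6)²/(2·1.8²)) = 0.221635·exp(-0.61728) = 0.119551
  p_3 = (1/(1.6·√(2π)))·exp(−(2.6−3.9)²/(2·1.6²)) = 0.249339·exp(-0.33008) = 0.179242
Unnormalised posteriors:
  π_1·p_1 = 0.33 × 0.00171364 = 0.000565502
  π_2·p_2 = 0.26 × 0.119551 = 0.0310834
  π_3·p_3 = 0.41 × 0.179242 = 0.0734891
Denominator: 0.000565502 + 0.0310834 + 0.0734891 = 0.105138
P(Group 2 | 2.6) = 0.0310834 / 0.105138 ≈ 0.2956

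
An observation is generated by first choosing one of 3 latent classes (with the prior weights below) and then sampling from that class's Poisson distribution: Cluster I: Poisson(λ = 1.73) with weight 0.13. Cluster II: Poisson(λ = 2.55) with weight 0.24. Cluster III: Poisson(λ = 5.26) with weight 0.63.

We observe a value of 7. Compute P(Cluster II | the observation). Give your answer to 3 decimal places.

By Bayes' theorem, P(k | x) = π_k f_k(x) / Σ_j π_j f_j(x).
Evaluate each component's likelihood at the observed value:
  p_I = 0.00163141
  p_II = 0.0108617
  p_III = 0.114837
Weight by the priors:
  π_I·p_I = 0.13 × 0.00163141 = 0.000212083
  π_II·p_II = 0.24 × 0.0108617 = 0.00260682
  π_III·p_III = 0.63 × 0.114837 = 0.0723471
Evidence: 0.000212083 + 0.00260682 + 0.0723471 = 0.075166
P(Cluster II | data) ≈ 0.035

0.035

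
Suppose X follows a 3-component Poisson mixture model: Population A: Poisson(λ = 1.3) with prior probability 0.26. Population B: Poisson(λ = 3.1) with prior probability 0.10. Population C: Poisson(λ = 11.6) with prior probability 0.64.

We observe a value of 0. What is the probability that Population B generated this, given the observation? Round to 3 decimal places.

0.060

Posterior ∝ prior × likelihood, so P(k | x) ∝ π_k f_k(x); normalise over all components.
Component likelihoods at x = 0:
  L_A = e^(−1.3)·1.3^0/0! = 0.272532
  L_B = e^(−3.1)·3.1^0/0! = 0.0450492
  L_C = e^(−11.6)·11.6^0/0! = 9.16609e-06
Prior × likelihood for each component:
  π_A·L_A = 0.26 × 0.272532 = 0.0708583
  π_B·L_B = 0.10 × 0.0450492 = 0.00450492
  π_C·L_C = 0.64 × 9.16609e-06 = 5.8663e-06
Sum: 0.0708583 + 0.00450492 + 5.8663e-06 = 0.0753691
Responsibility of Population B: 0.00450492 / 0.0753691 ≈ 0.060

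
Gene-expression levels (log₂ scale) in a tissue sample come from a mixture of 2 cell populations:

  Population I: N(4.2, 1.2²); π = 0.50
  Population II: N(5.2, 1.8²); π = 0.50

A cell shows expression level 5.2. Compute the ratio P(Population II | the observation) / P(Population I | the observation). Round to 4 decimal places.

Posterior odds = (π_i f_i(x)) / (π_j f_j(x)); the normalising sum cancels.
Evaluate each component's likelihood at the observed value:
  L_I = 0.234927
  L_II = 0.221635
Posterior odds = (π_II·L_II) / (π_I·L_I) = (0.50·0.221635) / (0.50·0.234927) = 0.110817 / 0.117463 ≈ 0.9434

0.9434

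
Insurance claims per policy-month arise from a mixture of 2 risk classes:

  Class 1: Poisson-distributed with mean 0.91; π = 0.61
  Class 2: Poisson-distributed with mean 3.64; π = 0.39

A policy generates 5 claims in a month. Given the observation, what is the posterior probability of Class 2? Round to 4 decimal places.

0.9771

Apply Bayes' rule: the posterior for each component is proportional to its prior times its likelihood at x.
Component likelihoods at x = 5 claims:
  p_1 = 0.00209323
  p_2 = 0.139796
Unnormalised posteriors:
  π_1·p_1 = 0.61 × 0.00209323 = 0.00127687
  π_2·p_2 = 0.39 × 0.139796 = 0.0545203
Denominator: 0.00127687 + 0.0545203 = 0.0557972
P(Class 2 | 5 claims) = 0.0545203 / 0.0557972 ≈ 0.9771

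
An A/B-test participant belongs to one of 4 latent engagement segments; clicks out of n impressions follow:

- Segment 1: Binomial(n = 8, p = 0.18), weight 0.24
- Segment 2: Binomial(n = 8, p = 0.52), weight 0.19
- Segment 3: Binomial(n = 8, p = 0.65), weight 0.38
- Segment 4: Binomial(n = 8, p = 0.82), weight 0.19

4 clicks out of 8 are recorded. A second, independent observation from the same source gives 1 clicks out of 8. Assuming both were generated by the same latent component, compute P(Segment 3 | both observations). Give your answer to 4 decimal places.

Posterior ∝ prior × likelihood, so P(k | x) ∝ π_k f_k(x); normalise over all components.
Since both observations come from the same component, the likelihood for component k is f_k(x₁)·f_k(x₂).
  L_1 = [0.0332234] × [0.358971] = 0.0119262
  L_2 = [0.271692] × [0.024422] = 0.00663527
  L_3 = [0.18751] × [0.00334564] = 0.00062734
  L_4 = [0.0332234] × [4.01616e-05] = 1.3343e-06
Weight by the priors:
  π_1·L_1 = 0.24 × 0.0119262 = 0.00286229
  π_2·L_2 = 0.19 × 0.00663527 = 0.0012607
  π_3·L_3 = 0.38 × 0.00062734 = 0.000238389
  π_4·L_4 = 0.19 × 1.3343e-06 = 2.53518e-07
Evidence: 0.00286229 + 0.0012607 + 0.000238389 + 2.53518e-07 = 0.00436164
So the posterior for Segment 3 is 0.000238389 / 0.00436164 ≈ 0.0547.

0.0547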